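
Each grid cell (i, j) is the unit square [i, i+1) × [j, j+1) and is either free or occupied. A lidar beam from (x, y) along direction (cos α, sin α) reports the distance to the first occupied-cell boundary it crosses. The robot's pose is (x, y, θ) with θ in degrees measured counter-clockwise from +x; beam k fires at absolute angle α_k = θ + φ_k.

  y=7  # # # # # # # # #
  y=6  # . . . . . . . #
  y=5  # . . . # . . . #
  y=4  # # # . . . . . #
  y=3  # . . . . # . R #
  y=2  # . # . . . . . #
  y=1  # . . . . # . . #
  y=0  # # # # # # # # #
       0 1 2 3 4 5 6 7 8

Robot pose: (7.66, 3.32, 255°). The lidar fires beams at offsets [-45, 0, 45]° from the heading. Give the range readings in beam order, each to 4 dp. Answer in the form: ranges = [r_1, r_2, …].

ranges = [2.6400, 2.4018, 0.6800]

beam 1: φ=-45°, α=210°
  cosα=-0.8660 sinα=-0.5000 | (7,3) | tMaxX 0.7621 tMaxY 0.6400 | tΔX 1.1547 tΔY 2.0000
    t=0.6400 [y] (7,2)
    t=0.7621 [x] (6,2)
    t=1.9168 [x] (5,2)
    t=2.6400 [y] (5,1) — stop
  → r_1 = 2.6400
beam 2: φ=0°, α=255°
  cosα=-0.2588 sinα=-0.9659 | (7,3) | tMaxX 2.5500 tMaxY 0.3313 | tΔX 3.8637 tΔY 1.0353
    t=0.3313 [y] (7,2)
    t=1.3666 [y] (7,1)
    t=2.4018 [y] (7,0) — stop
  → r_2 = 2.4018
beam 3: φ=45°, α=300°
  cosα=0.5000 sinα=-0.8660 | (7,3) | tMaxX 0.6800 tMaxY 0.3695 | tΔX 2.0000 tΔY 1.1547
    t=0.3695 [y] (7,2)
    t=0.6800 [x] (8,2) — stop
  → r_3 = 0.6800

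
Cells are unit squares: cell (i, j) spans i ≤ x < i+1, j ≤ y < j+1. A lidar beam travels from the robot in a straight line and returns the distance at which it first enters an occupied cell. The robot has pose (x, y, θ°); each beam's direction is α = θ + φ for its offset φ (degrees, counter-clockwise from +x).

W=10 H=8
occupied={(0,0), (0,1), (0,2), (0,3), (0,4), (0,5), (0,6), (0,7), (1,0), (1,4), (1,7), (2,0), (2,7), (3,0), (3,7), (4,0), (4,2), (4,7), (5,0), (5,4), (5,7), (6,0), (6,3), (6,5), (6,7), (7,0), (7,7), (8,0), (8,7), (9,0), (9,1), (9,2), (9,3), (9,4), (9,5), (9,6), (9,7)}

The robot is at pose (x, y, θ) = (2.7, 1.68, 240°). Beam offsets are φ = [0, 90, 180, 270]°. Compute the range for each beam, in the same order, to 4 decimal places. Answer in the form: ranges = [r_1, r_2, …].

ranges = [0.7852, 1.3600, 6.1430, 1.9630]

beam 1: φ=0°, α=240°
  d=(-0.5000,-0.8660)  start (2,1)  tX=1.4000 tY=0.7852  stride 1/|dx|=2.0000 1/|dy|=1.1547
    cross y-line → (2,0), t=0.7852 (wall)
  → r_1 = 0.7852
beam 2: φ=90°, α=330°
  d=(0.8660,-0.5000)  start (2,1)  tX=0.3464 tY=1.3600  stride 1/|dx|=1.1547 1/|dy|=2.0000
    cross x-line → (3,1), t=0.3464
    cross y-line → (3,0), t=1.3600 (wall)
  → r_2 = 1.3600
beam 3: φ=180°, α=60°
  d=(0.5000,0.8660)  start (2,1)  tX=0.6000 tY=0.3695  stride 1/|dx|=2.0000 1/|dy|=1.1547
    cross y-line → (2,2), t=0.3695
    cross x-line → (3,2), t=0.6000
    cross y-line → (3,3), t=1.5242
    cross x-line → (4,3), t=2.6000
    cross y-line → (4,4), t=2.6789
    cross y-line → (4,5), t=3.8336
    cross x-line → (5,5), t=4.6000
    cross y-line → (5,6), t=4.9883
    cross y-line → (5,7), t=6.1430 (wall)
  → r_3 = 6.1430
beam 4: φ=270°, α=150°
  d=(-0.8660,0.5000)  start (2,1)  tX=0.8083 tY=0.6400  stride 1/|dx|=1.1547 1/|dy|=2.0000
    cross y-line → (2,2), t=0.6400
    cross x-line → (1,2), t=0.8083
    cross x-line → (0,2), t=1.9630 (wall)
  → r_4 = 1.9630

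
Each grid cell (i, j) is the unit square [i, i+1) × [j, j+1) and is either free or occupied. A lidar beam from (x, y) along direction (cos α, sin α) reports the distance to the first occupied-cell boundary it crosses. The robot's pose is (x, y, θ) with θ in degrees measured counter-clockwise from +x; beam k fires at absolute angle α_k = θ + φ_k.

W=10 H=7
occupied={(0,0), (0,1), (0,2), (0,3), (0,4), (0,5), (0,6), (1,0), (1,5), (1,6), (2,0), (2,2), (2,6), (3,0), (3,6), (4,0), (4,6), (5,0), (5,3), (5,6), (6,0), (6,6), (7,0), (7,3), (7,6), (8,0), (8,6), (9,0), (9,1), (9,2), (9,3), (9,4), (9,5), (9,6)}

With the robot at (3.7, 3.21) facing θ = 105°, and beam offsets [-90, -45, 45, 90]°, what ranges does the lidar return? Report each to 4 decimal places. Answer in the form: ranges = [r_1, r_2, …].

ranges = [1.3459, 3.2216, 3.1177, 0.8114]

beam 1: φ=-90°, α=15°
  d=(0.9659,0.2588)  start (3,3)  tX=0.3106 tY=3.0523  stride 1/|dx|=1.0353 1/|dy|=3.8637
    cross x-line → (4,3), t=0.3106
    cross x-line → (5,3), t=1.3459 (wall)
  → r_1 = 1.3459
beam 2: φ=-45°, α=60°
  d=(0.5000,0.8660)  start (3,3)  tX=0.6000 tY=0.9122  stride 1/|dx|=2.0000 1/|dy|=1.1547
    cross x-line → (4,3), t=0.6000
    cross y-line → (4,4), t=0.9122
    cross y-line → (4,5), t=2.0669
    cross x-line → (5,5), t=2.6000
    cross y-line → (5,6), t=3.2216 (wall)
  → r_2 = 3.2216
beam 3: φ=45°, α=150°
  d=(-0.8660,0.5000)  start (3,3)  tX=0.8083 tY=1.5800  stride 1/|dx|=1.1547 1/|dy|=2.0000
    cross x-line → (2,3), t=0.8083
    cross y-line → (2,4), t=1.5800
    cross x-line → (1,4), t=1.9630
    cross x-line → (0,4), t=3.1177 (wall)
  → r_3 = 3.1177
beam 4: φ=90°, α=195°
  d=(-0.9659,-0.2588)  start (3,3)  tX=0.7247 tY=0.8114  stride 1/|dx|=1.0353 1/|dy|=3.8637
    cross x-line → (2,3), t=0.7247
    cross y-line → (2,2), t=0.8114 (wall)
  → r_4 = 0.8114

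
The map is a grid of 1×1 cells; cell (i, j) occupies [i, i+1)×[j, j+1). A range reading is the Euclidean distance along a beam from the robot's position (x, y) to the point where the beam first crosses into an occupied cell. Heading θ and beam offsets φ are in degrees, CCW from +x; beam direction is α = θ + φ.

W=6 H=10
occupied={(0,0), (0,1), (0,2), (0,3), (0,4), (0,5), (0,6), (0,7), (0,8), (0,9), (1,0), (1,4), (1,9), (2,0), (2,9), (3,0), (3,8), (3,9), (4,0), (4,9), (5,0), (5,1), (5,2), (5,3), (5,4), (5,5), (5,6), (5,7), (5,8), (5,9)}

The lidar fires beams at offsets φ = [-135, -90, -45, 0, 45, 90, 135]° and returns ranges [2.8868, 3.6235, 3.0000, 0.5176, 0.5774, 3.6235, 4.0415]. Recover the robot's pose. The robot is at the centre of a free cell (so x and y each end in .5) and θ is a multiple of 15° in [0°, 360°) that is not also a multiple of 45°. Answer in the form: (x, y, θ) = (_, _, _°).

(x, y, θ) = (2.5, 4.5, 165°)

The pose lattice has 30·16 = 480 candidates. Test each by forward raycasting.
  (1.5, 7.5, 120°): beam 1 = 3.6235 ≠ 2.8868 ✗
  (1.5, 5.5, 120°): beam 1 = 3.6235 ≠ 2.8868 ✗
  (2.5, 6.5, 195°): beam 1 = 1.7321 ≠ 2.8868 ✗
  (2.5, 3.5, 30°): beam 1 = 2.5882 ≠ 2.8868 ✗
  (4.5, 8.5, 300°): beam 1 = 0.5176 ≠ 2.8868 ✗
  …
  (2.5, 4.5, 165°): r_1=2.8868, r_2=3.6235, r_3=3.0000, r_4=0.5176, r_5=0.5774, r_6=3.6235, r_7=4.0415 — all match ✓
Unique over the lattice → pose = (2.5, 4.5, 165°).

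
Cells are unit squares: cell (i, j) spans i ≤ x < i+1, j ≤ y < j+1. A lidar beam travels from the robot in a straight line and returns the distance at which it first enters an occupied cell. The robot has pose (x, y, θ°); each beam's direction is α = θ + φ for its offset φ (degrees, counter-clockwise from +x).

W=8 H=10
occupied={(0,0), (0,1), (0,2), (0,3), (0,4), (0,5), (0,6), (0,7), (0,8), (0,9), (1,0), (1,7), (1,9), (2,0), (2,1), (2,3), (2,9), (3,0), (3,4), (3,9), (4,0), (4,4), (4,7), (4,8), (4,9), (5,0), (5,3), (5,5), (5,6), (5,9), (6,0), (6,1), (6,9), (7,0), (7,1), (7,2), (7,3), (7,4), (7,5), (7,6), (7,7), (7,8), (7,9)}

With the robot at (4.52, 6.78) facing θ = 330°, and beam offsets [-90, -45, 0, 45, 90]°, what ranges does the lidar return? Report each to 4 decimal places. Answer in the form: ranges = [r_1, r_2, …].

ranges = [2.0554, 1.8428, 0.5543, 0.4969, 0.2540]

beam 1: φ=-90°, α=240°
  dir = (cos 240°, sin 240°) = (-0.5000, -0.8660); from cell (4,6)
  next x-line at t=1.0400, next y-line at t=0.9007; Δt_x=2.0000, Δt_y=1.1547
    y: enter (4,5) at t=0.9007
    x: enter (3,5) at t=1.0400
    y: enter (3,4) at t=2.0554 ← occupied
  → r_1 = 2.0554
beam 2: φ=-45°, α=285°
  dir = (cos 285°, sin 285°) = (0.2588, -0.9659); from cell (4,6)
  next x-line at t=1.8546, next y-line at t=0.8075; Δt_x=3.8637, Δt_y=1.0353
    y: enter (4,5) at t=0.8075
    y: enter (4,4) at t=1.8428 ← occupied
  → r_2 = 1.8428
beam 3: φ=0°, α=330°
  dir = (cos 330°, sin 330°) = (0.8660, -0.5000); from cell (4,6)
  next x-line at t=0.5543, next y-line at t=1.5600; Δt_x=1.1547, Δt_y=2.0000
    x: enter (5,6) at t=0.5543 ← occupied
  → r_3 = 0.5543
beam 4: φ=45°, α=15°
  dir = (cos 15°, sin 15°) = (0.9659, 0.2588); from cell (4,6)
  next x-line at t=0.4969, next y-line at t=0.8500; Δt_x=1.0353, Δt_y=3.8637
    x: enter (5,6) at t=0.4969 ← occupied
  → r_4 = 0.4969
beam 5: φ=90°, α=60°
  dir = (cos 60°, sin 60°) = (0.5000, 0.8660); from cell (4,6)
  next x-line at t=0.9600, next y-line at t=0.2540; Δt_x=2.0000, Δt_y=1.1547
    y: enter (4,7) at t=0.2540 ← occupied
  → r_5 = 0.2540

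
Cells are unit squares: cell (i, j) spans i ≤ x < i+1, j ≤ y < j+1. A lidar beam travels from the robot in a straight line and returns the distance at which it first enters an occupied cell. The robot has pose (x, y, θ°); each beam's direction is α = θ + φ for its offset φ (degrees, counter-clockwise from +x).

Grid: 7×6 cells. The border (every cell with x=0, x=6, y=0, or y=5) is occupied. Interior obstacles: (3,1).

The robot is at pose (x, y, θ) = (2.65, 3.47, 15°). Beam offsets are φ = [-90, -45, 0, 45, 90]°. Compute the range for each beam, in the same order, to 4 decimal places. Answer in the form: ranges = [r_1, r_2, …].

ranges = [1.5219, 3.8682, 3.4682, 1.7667, 1.5840]

beam 1: φ=-90°, α=285°
  direction (0.2588, -0.9659); cell (2,3); t to first gridline: x 1.3523, y 0.4866 (then +3.8637 / +1.0353)
    (2,2) via y @ 0.4866
    (3,2) via x @ 1.3523
    (3,1) via y @ 1.5219  # hit
  → r_1 = 1.5219
beam 2: φ=-45°, α=330°
  direction (0.8660, -0.5000); cell (2,3); t to first gridline: x 0.4041, y 0.9400 (then +1.1547 / +2.0000)
    (3,3) via x @ 0.4041
    (3,2) via y @ 0.9400
    (4,2) via x @ 1.5588
    (5,2) via x @ 2.7135
    (5,1) via y @ 2.9400
    (6,1) via x @ 3.8682  # hit
  → r_2 = 3.8682
beam 3: φ=0°, α=15°
  direction (0.9659, 0.2588); cell (2,3); t to first gridline: x 0.3623, y 2.0478 (then +1.0353 / +3.8637)
    (3,3) via x @ 0.3623
    (4,3) via x @ 1.3976
    (4,4) via y @ 2.0478
    (5,4) via x @ 2.4329
    (6,4) via x @ 3.4682  # hit
  → r_3 = 3.4682
beam 4: φ=45°, α=60°
  direction (0.5000, 0.8660); cell (2,3); t to first gridline: x 0.7000, y 0.6120 (then +2.0000 / +1.1547)
    (2,4) via y @ 0.6120
    (3,4) via x @ 0.7000
    (3,5) via y @ 1.7667  # hit
  → r_4 = 1.7667
beam 5: φ=90°, α=105°
  direction (-0.2588, 0.9659); cell (2,3); t to first gridline: x 2.5114, y 0.5487 (then +3.8637 / +1.0353)
    (2,4) via y @ 0.5487
    (2,5) via y @ 1.5840  # hit
  → r_5 = 1.5840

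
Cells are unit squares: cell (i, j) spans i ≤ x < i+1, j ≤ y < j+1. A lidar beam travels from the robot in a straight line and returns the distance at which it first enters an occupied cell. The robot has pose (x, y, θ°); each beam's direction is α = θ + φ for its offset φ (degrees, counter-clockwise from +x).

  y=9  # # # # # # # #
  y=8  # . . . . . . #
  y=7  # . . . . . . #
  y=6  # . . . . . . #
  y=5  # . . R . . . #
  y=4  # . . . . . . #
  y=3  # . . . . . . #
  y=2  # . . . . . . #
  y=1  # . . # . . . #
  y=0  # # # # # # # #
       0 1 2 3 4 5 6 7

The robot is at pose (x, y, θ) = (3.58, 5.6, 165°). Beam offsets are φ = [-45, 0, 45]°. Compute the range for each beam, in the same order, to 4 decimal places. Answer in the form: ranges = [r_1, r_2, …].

beam 1: φ=-45°, α=120°
  direction (-0.5000, 0.8660); cell (3,5); t to first gridline: x 1.1600, y 0.4619 (then +2.0000 / +1.1547)
    (3,6) via y @ 0.4619
    (2,6) via x @ 1.1600
    (2,7) via y @ 1.6166
    (2,8) via y @ 2.7713
    (1,8) via x @ 3.1600
    (1,9) via y @ 3.9260  # hit
  → r_1 = 3.9260
beam 2: φ=0°, α=165°
  direction (-0.9659, 0.2588); cell (3,5); t to first gridline: x 0.6005, y 1.5455 (then +1.0353 / +3.8637)
    (2,5) via x @ 0.6005
    (2,6) via y @ 1.5455
    (1,6) via x @ 1.6357
    (0,6) via x @ 2.6710  # hit
  → r_2 = 2.6710
beam 3: φ=45°, α=210°
  direction (-0.8660, -0.5000); cell (3,5); t to first gridline: x 0.6697, y 1.2000 (then +1.1547 / +2.0000)
    (2,5) via x @ 0.6697
    (2,4) via y @ 1.2000
    (1,4) via x @ 1.8244
    (0,4) via x @ 2.9791  # hit
  → r_3 = 2.9791

ranges = [3.9260, 2.6710, 2.9791]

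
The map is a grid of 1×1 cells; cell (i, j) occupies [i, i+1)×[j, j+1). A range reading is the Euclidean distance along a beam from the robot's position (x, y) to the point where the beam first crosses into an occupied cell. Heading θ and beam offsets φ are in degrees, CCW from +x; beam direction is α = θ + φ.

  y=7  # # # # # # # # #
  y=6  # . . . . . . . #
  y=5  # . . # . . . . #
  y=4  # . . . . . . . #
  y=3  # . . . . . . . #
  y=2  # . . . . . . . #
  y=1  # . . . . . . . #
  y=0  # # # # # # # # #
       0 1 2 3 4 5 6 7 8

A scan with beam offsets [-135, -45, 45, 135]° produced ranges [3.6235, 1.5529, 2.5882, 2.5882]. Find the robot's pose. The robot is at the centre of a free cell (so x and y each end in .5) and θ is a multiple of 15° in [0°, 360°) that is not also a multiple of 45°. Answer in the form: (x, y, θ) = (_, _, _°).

(x, y, θ) = (6.5, 4.5, 30°)

Enumerate (i+0.5, j+0.5, θ) over the 41 free cells and 16 admissible headings. For each, cast all 4 beams and compare to the given ranges.
  (4.5, 1.5, 240°): beam 2 = 1.9319 ≠ 1.5529 ✗
  (5.5, 3.5, 330°): beam 1 = 4.6587 ≠ 3.6235 ✗
  (6.5, 6.5, 150°): beam 1 = 1.5529 ≠ 3.6235 ✗
  …
  (6.5, 4.5, 30°): r_1=3.6235, r_2=1.5529, r_3=2.5882, r_4=2.5882 — all match ✓
Unique over the lattice → pose = (6.5, 4.5, 30°).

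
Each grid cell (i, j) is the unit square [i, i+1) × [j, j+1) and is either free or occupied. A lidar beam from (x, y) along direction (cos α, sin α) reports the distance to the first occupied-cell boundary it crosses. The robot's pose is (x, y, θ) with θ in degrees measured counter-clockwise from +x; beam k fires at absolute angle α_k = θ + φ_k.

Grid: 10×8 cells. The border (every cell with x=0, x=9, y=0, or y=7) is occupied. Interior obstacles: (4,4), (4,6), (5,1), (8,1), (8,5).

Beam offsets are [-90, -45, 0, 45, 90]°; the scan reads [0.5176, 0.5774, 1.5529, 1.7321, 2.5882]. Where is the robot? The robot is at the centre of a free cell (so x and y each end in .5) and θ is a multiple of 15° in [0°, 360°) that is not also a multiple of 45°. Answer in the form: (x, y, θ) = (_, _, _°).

The pose lattice has 43·16 = 688 candidates. Test each by forward raycasting.
  (2.5, 4.5, 105°): beam 1 = 1.5529 ≠ 0.5176 ✗
  (6.5, 6.5, 300°): beam 1 = 6.3509 ≠ 0.5176 ✗
  (2.5, 2.5, 60°): beam 1 = 2.8868 ≠ 0.5176 ✗
  (2.5, 3.5, 345°): beam 1 = 2.5882 ≠ 0.5176 ✗
  …
  (7.5, 5.5, 75°): r_1=0.5176, r_2=0.5774, r_3=1.5529, r_4=1.7321, r_5=2.5882 — all match ✓
No second candidate reproduces the full scan.

(x, y, θ) = (7.5, 5.5, 75°)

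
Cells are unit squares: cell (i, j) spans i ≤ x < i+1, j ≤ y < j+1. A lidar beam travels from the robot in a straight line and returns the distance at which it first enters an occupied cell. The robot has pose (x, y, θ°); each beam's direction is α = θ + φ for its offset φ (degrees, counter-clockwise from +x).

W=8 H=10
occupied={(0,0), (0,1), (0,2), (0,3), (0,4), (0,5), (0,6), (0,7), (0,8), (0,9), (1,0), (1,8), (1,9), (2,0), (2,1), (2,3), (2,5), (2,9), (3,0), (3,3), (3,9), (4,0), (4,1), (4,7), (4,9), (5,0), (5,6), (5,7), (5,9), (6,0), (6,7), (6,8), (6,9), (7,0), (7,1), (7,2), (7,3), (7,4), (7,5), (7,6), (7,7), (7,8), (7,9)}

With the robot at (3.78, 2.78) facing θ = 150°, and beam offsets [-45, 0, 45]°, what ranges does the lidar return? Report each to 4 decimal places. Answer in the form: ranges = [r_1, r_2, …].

ranges = [0.2278, 0.4400, 2.8781]

beam 1: φ=-45°, α=105°
  cosα=-0.2588 sinα=0.9659 | (3,2) | tMaxX 3.0137 tMaxY 0.2278 | tΔX 3.8637 tΔY 1.0353
    t=0.2278 [y] (3,3) — stop
  → r_1 = 0.2278
beam 2: φ=0°, α=150°
  cosα=-0.8660 sinα=0.5000 | (3,2) | tMaxX 0.9007 tMaxY 0.4400 | tΔX 1.1547 tΔY 2.0000
    t=0.4400 [y] (3,3) — stop
  → r_2 = 0.4400
beam 3: φ=45°, α=195°
  cosα=-0.9659 sinα=-0.2588 | (3,2) | tMaxX 0.8075 tMaxY 3.0137 | tΔX 1.0353 tΔY 3.8637
    t=0.8075 [x] (2,2)
    t=1.8428 [x] (1,2)
    t=2.8781 [x] (0,2) — stop
  → r_3 = 2.8781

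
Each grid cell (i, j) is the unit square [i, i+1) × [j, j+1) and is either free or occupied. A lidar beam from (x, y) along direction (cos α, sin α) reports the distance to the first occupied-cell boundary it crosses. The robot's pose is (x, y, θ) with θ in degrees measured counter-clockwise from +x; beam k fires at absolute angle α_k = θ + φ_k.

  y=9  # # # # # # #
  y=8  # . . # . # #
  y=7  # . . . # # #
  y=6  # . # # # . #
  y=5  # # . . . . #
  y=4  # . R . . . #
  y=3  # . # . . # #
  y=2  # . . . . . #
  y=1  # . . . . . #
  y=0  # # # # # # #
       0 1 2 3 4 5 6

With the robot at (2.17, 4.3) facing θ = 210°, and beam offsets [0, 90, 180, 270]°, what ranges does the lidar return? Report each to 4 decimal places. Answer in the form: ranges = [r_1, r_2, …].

beam 1: φ=0°, α=210°
  d=(-0.8660,-0.5000)  start (2,4)  tX=0.1963 tY=0.6000  stride 1/|dx|=1.1547 1/|dy|=2.0000
    cross x-line → (1,4), t=0.1963
    cross y-line → (1,3), t=0.6000
    cross x-line → (0,3), t=1.3510 (wall)
  → r_1 = 1.3510
beam 2: φ=90°, α=300°
  d=(0.5000,-0.8660)  start (2,4)  tX=1.6600 tY=0.3464  stride 1/|dx|=2.0000 1/|dy|=1.1547
    cross y-line → (2,3), t=0.3464 (wall)
  → r_2 = 0.3464
beam 3: φ=180°, α=30°
  d=(0.8660,0.5000)  start (2,4)  tX=0.9584 tY=1.4000  stride 1/|dx|=1.1547 1/|dy|=2.0000
    cross x-line → (3,4), t=0.9584
    cross y-line → (3,5), t=1.4000
    cross x-line → (4,5), t=2.1131
    cross x-line → (5,5), t=3.2678
    cross y-line → (5,6), t=3.4000
    cross x-line → (6,6), t=4.4225 (wall)
  → r_3 = 4.4225
beam 4: φ=270°, α=120°
  d=(-0.5000,0.8660)  start (2,4)  tX=0.3400 tY=0.8083  stride 1/|dx|=2.0000 1/|dy|=1.1547
    cross x-line → (1,4), t=0.3400
    cross y-line → (1,5), t=0.8083 (wall)
  → r_4 = 0.8083

ranges = [1.3510, 0.3464, 4.4225, 0.8083]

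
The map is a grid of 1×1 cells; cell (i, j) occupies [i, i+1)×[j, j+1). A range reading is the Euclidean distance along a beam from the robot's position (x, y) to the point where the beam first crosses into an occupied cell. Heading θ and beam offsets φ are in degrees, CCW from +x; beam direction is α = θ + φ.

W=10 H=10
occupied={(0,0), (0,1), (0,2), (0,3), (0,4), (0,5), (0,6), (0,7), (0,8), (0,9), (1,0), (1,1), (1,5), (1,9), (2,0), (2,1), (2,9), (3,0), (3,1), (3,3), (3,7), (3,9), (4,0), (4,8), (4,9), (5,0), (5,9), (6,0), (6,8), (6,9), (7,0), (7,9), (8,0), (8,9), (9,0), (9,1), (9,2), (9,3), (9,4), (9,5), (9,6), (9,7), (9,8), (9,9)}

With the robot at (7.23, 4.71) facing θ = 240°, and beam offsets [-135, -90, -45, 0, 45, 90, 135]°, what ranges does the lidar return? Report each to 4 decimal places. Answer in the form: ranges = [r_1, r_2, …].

ranges = [3.4061, 4.5800, 3.3439, 4.2839, 3.8409, 2.0438, 1.8324]

beam 1: φ=-135°, α=105°
  cosα=-0.2588 sinα=0.9659 | (7,4) | tMaxX 0.8887 tMaxY 0.3002 | tΔX 3.8637 tΔY 1.0353
    t=0.3002 [y] (7,5)
    t=0.8887 [x] (6,5)
    t=1.3355 [y] (6,6)
    t=2.3708 [y] (6,7)
    t=3.4061 [y] (6,8) — stop
  → r_1 = 3.4061
beam 2: φ=-90°, α=150°
  cosα=-0.8660 sinα=0.5000 | (7,4) | tMaxX 0.2656 tMaxY 0.5800 | tΔX 1.1547 tΔY 2.0000
    t=0.2656 [x] (6,4)
    t=0.5800 [y] (6,5)
    t=1.4203 [x] (5,5)
    t=2.5750 [x] (4,5)
    t=2.5800 [y] (4,6)
    t=3.7297 [x] (3,6)
    t=4.5800 [y] (3,7) — stop
  → r_2 = 4.5800
beam 3: φ=-45°, α=195°
  cosα=-0.9659 sinα=-0.2588 | (7,4) | tMaxX 0.2381 tMaxY 2.7432 | tΔX 1.0353 tΔY 3.8637
    t=0.2381 [x] (6,4)
    t=1.2734 [x] (5,4)
    t=2.3087 [x] (4,4)
    t=2.7432 [y] (4,3)
    t=3.3439 [x] (3,3) — stop
  → r_3 = 3.3439
beam 4: φ=0°, α=240°
  cosα=-0.5000 sinα=-0.8660 | (7,4) | tMaxX 0.4600 tMaxY 0.8198 | tΔX 2.0000 tΔY 1.1547
    t=0.4600 [x] (6,4)
    t=0.8198 [y] (6,3)
    t=1.9745 [y] (6,2)
    t=2.4600 [x] (5,2)
    t=3.1292 [y] (5,1)
    t=4.2839 [y] (5,0) — stop
  → r_4 = 4.2839
beam 5: φ=45°, α=285°
  cosα=0.2588 sinα=-0.9659 | (7,4) | tMaxX 2.9751 tMaxY 0.7350 | tΔX 3.8637 tΔY 1.0353
    t=0.7350 [y] (7,3)
    t=1.7703 [y] (7,2)
    t=2.8056 [y] (7,1)
    t=2.9751 [x] (8,1)
    t=3.8409 [y] (8,0) — stop
  → r_5 = 3.8409
beam 6: φ=90°, α=330°
  cosα=0.8660 sinα=-0.5000 | (7,4) | tMaxX 0.8891 tMaxY 1.4200 | tΔX 1.1547 tΔY 2.0000
    t=0.8891 [x] (8,4)
    t=1.4200 [y] (8,3)
    t=2.0438 [x] (9,3) — stop
  → r_6 = 2.0438
beam 7: φ=135°, α=15°
  cosα=0.9659 sinα=0.2588 | (7,4) | tMaxX 0.7972 tMaxY 1.1205 | tΔX 1.0353 tΔY 3.8637
    t=0.7972 [x] (8,4)
    t=1.1205 [y] (8,5)
    t=1.8324 [x] (9,5) — stop
  → r_7 = 1.8324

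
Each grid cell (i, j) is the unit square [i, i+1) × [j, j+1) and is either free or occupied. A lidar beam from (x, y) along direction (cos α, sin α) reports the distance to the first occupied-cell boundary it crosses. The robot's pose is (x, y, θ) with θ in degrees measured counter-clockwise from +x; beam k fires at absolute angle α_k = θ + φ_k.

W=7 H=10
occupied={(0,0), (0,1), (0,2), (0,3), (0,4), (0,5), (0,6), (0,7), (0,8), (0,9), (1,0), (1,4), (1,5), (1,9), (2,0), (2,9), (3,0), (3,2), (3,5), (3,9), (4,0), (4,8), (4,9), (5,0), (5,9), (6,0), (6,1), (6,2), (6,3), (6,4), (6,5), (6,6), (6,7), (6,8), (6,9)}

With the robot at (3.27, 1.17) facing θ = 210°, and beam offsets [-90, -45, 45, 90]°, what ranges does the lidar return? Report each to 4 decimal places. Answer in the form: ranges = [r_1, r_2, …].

ranges = [3.2678, 2.3501, 0.1760, 0.1963]

beam 1: φ=-90°, α=120°
  dir = (cos 120°, sin 120°) = (-0.5000, 0.8660); from cell (3,1)
  next x-line at t=0.5400, next y-line at t=0.9584; Δt_x=2.0000, Δt_y=1.1547
    x: enter (2,1) at t=0.5400
    y: enter (2,2) at t=0.9584
    y: enter (2,3) at t=2.1131
    x: enter (1,3) at t=2.5400
    y: enter (1,4) at t=3.2678 ← occupied
  → r_1 = 3.2678
beam 2: φ=-45°, α=165°
  dir = (cos 165°, sin 165°) = (-0.9659, 0.2588); from cell (3,1)
  next x-line at t=0.2795, next y-line at t=3.2069; Δt_x=1.0353, Δt_y=3.8637
    x: enter (2,1) at t=0.2795
    x: enter (1,1) at t=1.3148
    x: enter (0,1) at t=2.3501 ← occupied
  → r_2 = 2.3501
beam 3: φ=45°, α=255°
  dir = (cos 255°, sin 255°) = (-0.2588, -0.9659); from cell (3,1)
  next x-line at t=1.0432, next y-line at t=0.1760; Δt_x=3.8637, Δt_y=1.0353
    y: enter (3,0) at t=0.1760 ← occupied
  → r_3 = 0.1760
beam 4: φ=90°, α=300°
  dir = (cos 300°, sin 300°) = (0.5000, -0.8660); from cell (3,1)
  next x-line at t=1.4600, next y-line at t=0.1963; Δt_x=2.0000, Δt_y=1.1547
    y: enter (3,0) at t=0.1963 ← occupied
  → r_4 = 0.1963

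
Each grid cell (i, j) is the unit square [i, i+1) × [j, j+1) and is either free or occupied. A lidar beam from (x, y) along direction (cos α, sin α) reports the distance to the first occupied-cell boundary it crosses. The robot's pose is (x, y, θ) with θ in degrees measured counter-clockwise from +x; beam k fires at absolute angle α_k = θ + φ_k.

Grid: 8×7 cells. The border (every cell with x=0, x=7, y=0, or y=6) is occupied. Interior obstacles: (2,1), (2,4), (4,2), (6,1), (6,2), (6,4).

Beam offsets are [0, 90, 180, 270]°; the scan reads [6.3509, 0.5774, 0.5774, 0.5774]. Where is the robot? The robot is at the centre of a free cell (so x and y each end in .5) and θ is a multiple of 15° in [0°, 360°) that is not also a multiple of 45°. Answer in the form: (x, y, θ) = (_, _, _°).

Candidates: 24 free-cell centres × 16 headings = 384 poses. Raycast each; keep the one whose scan matches to 4 dp.
  (5.5, 5.5, 345°): beam 1 = 1.5529 ≠ 6.3509 ✗
  (3.5, 2.5, 120°): beam 1 = 1.7321 ≠ 6.3509 ✗
  (5.5, 4.5, 105°): beam 1 = 1.5529 ≠ 6.3509 ✗
  (6.5, 3.5, 255°): beam 1 = 0.5176 ≠ 6.3509 ✗
  …
  (6.5, 5.5, 210°): r_1=6.3509, r_2=0.5774, r_3=0.5774, r_4=0.5774 — all match ✓
No second candidate reproduces the full scan.

(x, y, θ) = (6.5, 5.5, 210°)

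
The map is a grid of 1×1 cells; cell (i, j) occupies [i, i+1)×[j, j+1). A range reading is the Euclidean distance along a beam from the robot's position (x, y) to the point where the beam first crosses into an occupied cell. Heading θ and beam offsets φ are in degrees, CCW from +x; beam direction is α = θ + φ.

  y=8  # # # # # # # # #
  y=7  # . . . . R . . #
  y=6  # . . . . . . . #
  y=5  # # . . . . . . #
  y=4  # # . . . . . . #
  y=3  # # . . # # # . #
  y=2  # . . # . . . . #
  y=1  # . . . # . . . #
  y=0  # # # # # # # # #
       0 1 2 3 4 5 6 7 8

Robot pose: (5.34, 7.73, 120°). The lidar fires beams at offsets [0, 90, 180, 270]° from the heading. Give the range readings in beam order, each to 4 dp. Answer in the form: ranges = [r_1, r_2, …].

beam 1: φ=0°, α=120°
  dir = (cos 120°, sin 120°) = (-0.5000, 0.8660); from cell (5,7)
  next x-line at t=0.6800, next y-line at t=0.3118; Δt_x=2.0000, Δt_y=1.1547
    y: enter (5,8) at t=0.3118 ← occupied
  → r_1 = 0.3118
beam 2: φ=90°, α=210°
  dir = (cos 210°, sin 210°) = (-0.8660, -0.5000); from cell (5,7)
  next x-line at t=0.3926, next y-line at t=1.4600; Δt_x=1.1547, Δt_y=2.0000
    x: enter (4,7) at t=0.3926
    y: enter (4,6) at t=1.4600
    x: enter (3,6) at t=1.5473
    x: enter (2,6) at t=2.7020
    y: enter (2,5) at t=3.4600
    x: enter (1,5) at t=3.8567 ← occupied
  → r_2 = 3.8567
beam 3: φ=180°, α=300°
  dir = (cos 300°, sin 300°) = (0.5000, -0.8660); from cell (5,7)
  next x-line at t=1.3200, next y-line at t=0.8429; Δt_x=2.0000, Δt_y=1.1547
    y: enter (5,6) at t=0.8429
    x: enter (6,6) at t=1.3200
    y: enter (6,5) at t=1.9976
    y: enter (6,4) at t=3.1523
    x: enter (7,4) at t=3.3200
    y: enter (7,3) at t=4.3070
    x: enter (8,3) at t=5.3200 ← occupied
  → r_3 = 5.3200
beam 4: φ=270°, α=30°
  dir = (cos 30°, sin 30°) = (0.8660, 0.5000); from cell (5,7)
  next x-line at t=0.7621, next y-line at t=0.5400; Δt_x=1.1547, Δt_y=2.0000
    y: enter (5,8) at t=0.5400 ← occupied
  → r_4 = 0.5400

ranges = [0.3118, 3.8567, 5.3200, 0.5400]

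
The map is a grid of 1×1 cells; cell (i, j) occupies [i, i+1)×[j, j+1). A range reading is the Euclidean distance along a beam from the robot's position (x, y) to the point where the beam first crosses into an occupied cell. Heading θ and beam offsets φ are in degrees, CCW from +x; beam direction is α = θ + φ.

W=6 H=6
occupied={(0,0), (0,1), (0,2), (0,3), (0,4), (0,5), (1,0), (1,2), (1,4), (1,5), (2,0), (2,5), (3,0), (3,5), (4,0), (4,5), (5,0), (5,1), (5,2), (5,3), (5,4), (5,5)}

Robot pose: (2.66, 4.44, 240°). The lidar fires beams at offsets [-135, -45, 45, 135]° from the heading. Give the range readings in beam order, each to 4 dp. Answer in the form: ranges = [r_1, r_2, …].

ranges = [0.5798, 0.6833, 3.5614, 2.1637]

beam 1: φ=-135°, α=105°
  dir = (cos 105°, sin 105°) = (-0.2588, 0.9659); from cell (2,4)
  next x-line at t=2.5500, next y-line at t=0.5798; Δt_x=3.8637, Δt_y=1.0353
    y: enter (2,5) at t=0.5798 ← occupied
  → r_1 = 0.5798
beam 2: φ=-45°, α=195°
  dir = (cos 195°, sin 195°) = (-0.9659, -0.2588); from cell (2,4)
  next x-line at t=0.6833, next y-line at t=1.7000; Δt_x=1.0353, Δt_y=3.8637
    x: enter (1,4) at t=0.6833 ← occupied
  → r_2 = 0.6833
beam 3: φ=45°, α=285°
  dir = (cos 285°, sin 285°) = (0.2588, -0.9659); from cell (2,4)
  next x-line at t=1.3137, next y-line at t=0.4555; Δt_x=3.8637, Δt_y=1.0353
    y: enter (2,3) at t=0.4555
    x: enter (3,3) at t=1.3137
    y: enter (3,2) at t=1.4908
    y: enter (3,1) at t=2.5261
    y: enter (3,0) at t=3.5614 ← occupied
  → r_3 = 3.5614
beam 4: φ=135°, α=15°
  dir = (cos 15°, sin 15°) = (0.9659, 0.2588); from cell (2,4)
  next x-line at t=0.3520, next y-line at t=2.1637; Δt_x=1.0353, Δt_y=3.8637
    x: enter (3,4) at t=0.3520
    x: enter (4,4) at t=1.3873
    y: enter (4,5) at t=2.1637 ← occupied
  → r_4 = 2.1637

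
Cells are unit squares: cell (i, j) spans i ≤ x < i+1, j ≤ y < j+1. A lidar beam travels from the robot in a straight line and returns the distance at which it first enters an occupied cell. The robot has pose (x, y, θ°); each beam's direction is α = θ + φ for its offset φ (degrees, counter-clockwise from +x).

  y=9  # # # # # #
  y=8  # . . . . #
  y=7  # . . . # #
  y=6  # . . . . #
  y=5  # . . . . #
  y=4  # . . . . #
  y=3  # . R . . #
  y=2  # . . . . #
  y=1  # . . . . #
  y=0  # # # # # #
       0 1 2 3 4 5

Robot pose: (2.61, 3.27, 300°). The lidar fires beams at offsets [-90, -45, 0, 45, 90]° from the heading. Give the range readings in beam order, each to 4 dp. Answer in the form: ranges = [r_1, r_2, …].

beam 1: φ=-90°, α=210°
  d=(-0.8660,-0.5000)  start (2,3)  tX=0.7044 tY=0.5400  stride 1/|dx|=1.1547 1/|dy|=2.0000
    cross y-line → (2,2), t=0.5400
    cross x-line → (1,2), t=0.7044
    cross x-line → (0,2), t=1.8591 (wall)
  → r_1 = 1.8591
beam 2: φ=-45°, α=255°
  d=(-0.2588,-0.9659)  start (2,3)  tX=2.3569 tY=0.2795  stride 1/|dx|=3.8637 1/|dy|=1.0353
    cross y-line → (2,2), t=0.2795
    cross y-line → (2,1), t=1.3148
    cross y-line → (2,0), t=2.3501 (wall)
  → r_2 = 2.3501
beam 3: φ=0°, α=300°
  d=(0.5000,-0.8660)  start (2,3)  tX=0.7800 tY=0.3118  stride 1/|dx|=2.0000 1/|dy|=1.1547
    cross y-line → (2,2), t=0.3118
    cross x-line → (3,2), t=0.7800
    cross y-line → (3,1), t=1.4665
    cross y-line → (3,0), t=2.6212 (wall)
  → r_3 = 2.6212
beam 4: φ=45°, α=345°
  d=(0.9659,-0.2588)  start (2,3)  tX=0.4038 tY=1.0432  stride 1/|dx|=1.0353 1/|dy|=3.8637
    cross x-line → (3,3), t=0.4038
    cross y-line → (3,2), t=1.0432
    cross x-line → (4,2), t=1.4390
    cross x-line → (5,2), t=2.4743 (wall)
  → r_4 = 2.4743
beam 5: φ=90°, α=30°
  d=(0.8660,0.5000)  start (2,3)  tX=0.4503 tY=1.4600  stride 1/|dx|=1.1547 1/|dy|=2.0000
    cross x-line → (3,3), t=0.4503
    cross y-line → (3,4), t=1.4600
    cross x-line → (4,4), t=1.6050
    cross x-line → (5,4), t=2.7597 (wall)
  → r_5 = 2.7597

ranges = [1.8591, 2.3501, 2.6212, 2.4743, 2.7597]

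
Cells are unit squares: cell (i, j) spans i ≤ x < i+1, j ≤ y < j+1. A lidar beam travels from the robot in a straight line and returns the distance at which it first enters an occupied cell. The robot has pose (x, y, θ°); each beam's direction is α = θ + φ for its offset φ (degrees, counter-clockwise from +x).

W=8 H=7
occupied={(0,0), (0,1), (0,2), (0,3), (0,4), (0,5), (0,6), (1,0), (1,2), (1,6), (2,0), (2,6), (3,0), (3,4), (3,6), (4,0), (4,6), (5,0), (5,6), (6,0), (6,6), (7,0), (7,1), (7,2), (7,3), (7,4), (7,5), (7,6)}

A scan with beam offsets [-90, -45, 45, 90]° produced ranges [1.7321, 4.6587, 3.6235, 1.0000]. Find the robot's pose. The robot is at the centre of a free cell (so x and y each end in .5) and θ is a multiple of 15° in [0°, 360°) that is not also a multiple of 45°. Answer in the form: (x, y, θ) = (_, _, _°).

(x, y, θ) = (5.5, 1.5, 120°)

Enumerate (i+0.5, j+0.5, θ) over the 28 free cells and 16 admissible headings. For each, cast all 4 beams and compare to the given ranges.
  (2.5, 2.5, 345°): beam 1 = 1.5529 ≠ 1.7321 ✗
  (4.5, 2.5, 345°): beam 1 = 1.5529 ≠ 1.7321 ✗
  (1.5, 5.5, 240°): beam 1 = 0.5774 ≠ 1.7321 ✗
  (3.5, 1.5, 120°): beam 1 = 4.0415 ≠ 1.7321 ✗
  …
  (5.5, 1.5, 120°): r_1=1.7321, r_2=4.6587, r_3=3.6235, r_4=1.0000 — all match ✓
Unique over the lattice → pose = (5.5, 1.5, 120°).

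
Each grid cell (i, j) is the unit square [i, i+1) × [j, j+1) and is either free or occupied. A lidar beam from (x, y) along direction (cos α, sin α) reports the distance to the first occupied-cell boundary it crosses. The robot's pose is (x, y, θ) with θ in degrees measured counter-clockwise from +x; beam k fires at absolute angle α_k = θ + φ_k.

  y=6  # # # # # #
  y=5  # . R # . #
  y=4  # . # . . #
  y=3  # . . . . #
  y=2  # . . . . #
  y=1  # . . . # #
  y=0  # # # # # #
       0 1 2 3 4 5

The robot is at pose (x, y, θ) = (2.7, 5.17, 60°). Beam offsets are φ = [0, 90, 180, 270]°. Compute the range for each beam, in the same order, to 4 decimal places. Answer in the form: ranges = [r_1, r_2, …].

ranges = [0.6000, 1.6600, 0.1963, 0.3400]

beam 1: φ=0°, α=60°
  cosα=0.5000 sinα=0.8660 | (2,5) | tMaxX 0.6000 tMaxY 0.9584 | tΔX 2.0000 tΔY 1.1547
    t=0.6000 [x] (3,5) — stop
  → r_1 = 0.6000
beam 2: φ=90°, α=150°
  cosα=-0.8660 sinα=0.5000 | (2,5) | tMaxX 0.8083 tMaxY 1.6600 | tΔX 1.1547 tΔY 2.0000
    t=0.8083 [x] (1,5)
    t=1.6600 [y] (1,6) — stop
  → r_2 = 1.6600
beam 3: φ=180°, α=240°
  cosα=-0.5000 sinα=-0.8660 | (2,5) | tMaxX 1.4000 tMaxY 0.1963 | tΔX 2.0000 tΔY 1.1547
    t=0.1963 [y] (2,4) — stop
  → r_3 = 0.1963
beam 4: φ=270°, α=330°
  cosα=0.8660 sinα=-0.5000 | (2,5) | tMaxX 0.3464 tMaxY 0.3400 | tΔX 1.1547 tΔY 2.0000
    t=0.3400 [y] (2,4) — stop
  → r_4 = 0.3400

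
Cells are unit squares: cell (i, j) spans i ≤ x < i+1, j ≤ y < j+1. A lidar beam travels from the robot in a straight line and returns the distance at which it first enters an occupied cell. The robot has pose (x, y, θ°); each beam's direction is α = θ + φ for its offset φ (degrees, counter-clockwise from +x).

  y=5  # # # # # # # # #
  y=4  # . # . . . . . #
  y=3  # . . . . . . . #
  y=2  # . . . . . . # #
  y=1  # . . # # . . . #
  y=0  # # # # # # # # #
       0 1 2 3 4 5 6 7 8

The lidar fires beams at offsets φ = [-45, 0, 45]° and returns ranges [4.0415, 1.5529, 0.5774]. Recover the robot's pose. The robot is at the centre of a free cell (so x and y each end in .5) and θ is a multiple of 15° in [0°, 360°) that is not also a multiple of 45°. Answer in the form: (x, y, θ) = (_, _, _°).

Enumerate (i+0.5, j+0.5, θ) over the 24 free cells and 16 admissible headings. For each, cast all 3 beams and compare to the given ranges.
  (3.5, 4.5, 240°): beam 1 = 0.5176 ≠ 4.0415 ✗
  (6.5, 2.5, 105°): beam 1 = 2.8868 ≠ 4.0415 ✗
  (7.5, 3.5, 15°): beam 1 = 0.5774 ≠ 4.0415 ✗
  …
  (7.5, 4.5, 285°): r_1=4.0415, r_2=1.5529, r_3=0.5774 — all match ✓
Only this pose fits every beam.

(x, y, θ) = (7.5, 4.5, 285°)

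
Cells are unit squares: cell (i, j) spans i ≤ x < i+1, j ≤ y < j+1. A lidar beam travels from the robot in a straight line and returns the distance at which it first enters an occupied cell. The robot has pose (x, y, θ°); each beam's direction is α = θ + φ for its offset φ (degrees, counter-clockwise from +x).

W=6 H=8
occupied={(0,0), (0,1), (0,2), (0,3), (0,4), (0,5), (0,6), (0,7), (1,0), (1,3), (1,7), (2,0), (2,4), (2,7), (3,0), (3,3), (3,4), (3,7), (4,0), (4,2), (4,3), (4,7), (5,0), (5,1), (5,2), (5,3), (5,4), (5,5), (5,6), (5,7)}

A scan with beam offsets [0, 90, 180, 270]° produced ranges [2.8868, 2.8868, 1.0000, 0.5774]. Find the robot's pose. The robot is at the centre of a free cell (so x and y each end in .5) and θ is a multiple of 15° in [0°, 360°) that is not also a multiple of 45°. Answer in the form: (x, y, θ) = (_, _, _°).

Candidates: 18 free-cell centres × 16 headings = 288 poses. Raycast each; keep the one whose scan matches to 4 dp.
  (3.5, 1.5, 345°): beam 1 = 1.5529 ≠ 2.8868 ✗
  (1.5, 6.5, 60°): beam 1 = 0.5774 ≠ 2.8868 ✗
  (1.5, 1.5, 330°): beam 1 = 1.0000 ≠ 2.8868 ✗
  (2.5, 6.5, 345°): beam 1 = 2.5882 ≠ 2.8868 ✗
  (3.5, 2.5, 300°): beam 1 = 1.7321 ≠ 2.8868 ✗
  …
  (3.5, 6.5, 210°): r_1=2.8868, r_2=2.8868, r_3=1.0000, r_4=0.5774 — all match ✓
Unique over the lattice → pose = (3.5, 6.5, 210°).

(x, y, θ) = (3.5, 6.5, 210°)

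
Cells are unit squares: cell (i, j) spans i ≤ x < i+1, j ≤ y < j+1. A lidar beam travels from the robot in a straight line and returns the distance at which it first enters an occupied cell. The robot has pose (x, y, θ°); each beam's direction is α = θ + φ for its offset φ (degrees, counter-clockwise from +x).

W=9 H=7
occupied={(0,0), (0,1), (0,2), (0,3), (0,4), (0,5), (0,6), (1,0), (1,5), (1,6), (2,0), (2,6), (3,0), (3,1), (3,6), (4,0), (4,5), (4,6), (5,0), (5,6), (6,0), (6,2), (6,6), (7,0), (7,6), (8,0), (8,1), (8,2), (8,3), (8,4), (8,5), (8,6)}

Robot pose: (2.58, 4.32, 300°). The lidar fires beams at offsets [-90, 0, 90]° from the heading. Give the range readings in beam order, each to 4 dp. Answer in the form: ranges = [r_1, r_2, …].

ranges = [1.8244, 2.6789, 1.6397]

beam 1: φ=-90°, α=210°
  d=(-0.8660,-0.5000)  start (2,4)  tX=0.6697 tY=0.6400  stride 1/|dx|=1.1547 1/|dy|=2.0000
    cross y-line → (2,3), t=0.6400
    cross x-line → (1,3), t=0.6697
    cross x-line → (0,3), t=1.8244 (wall)
  → r_1 = 1.8244
beam 2: φ=0°, α=300°
  d=(0.5000,-0.8660)  start (2,4)  tX=0.8400 tY=0.3695  stride 1/|dx|=2.0000 1/|dy|=1.1547
    cross y-line → (2,3), t=0.3695
    cross x-line → (3,3), t=0.8400
    cross y-line → (3,2), t=1.5242
    cross y-line → (3,1), t=2.6789 (wall)
  → r_2 = 2.6789
beam 3: φ=90°, α=30°
  d=(0.8660,0.5000)  start (2,4)  tX=0.4850 tY=1.3600  stride 1/|dx|=1.1547 1/|dy|=2.0000
    cross x-line → (3,4), t=0.4850
    cross y-line → (3,5), t=1.3600
    cross x-line → (4,5), t=1.6397 (wall)
  → r_3 = 1.6397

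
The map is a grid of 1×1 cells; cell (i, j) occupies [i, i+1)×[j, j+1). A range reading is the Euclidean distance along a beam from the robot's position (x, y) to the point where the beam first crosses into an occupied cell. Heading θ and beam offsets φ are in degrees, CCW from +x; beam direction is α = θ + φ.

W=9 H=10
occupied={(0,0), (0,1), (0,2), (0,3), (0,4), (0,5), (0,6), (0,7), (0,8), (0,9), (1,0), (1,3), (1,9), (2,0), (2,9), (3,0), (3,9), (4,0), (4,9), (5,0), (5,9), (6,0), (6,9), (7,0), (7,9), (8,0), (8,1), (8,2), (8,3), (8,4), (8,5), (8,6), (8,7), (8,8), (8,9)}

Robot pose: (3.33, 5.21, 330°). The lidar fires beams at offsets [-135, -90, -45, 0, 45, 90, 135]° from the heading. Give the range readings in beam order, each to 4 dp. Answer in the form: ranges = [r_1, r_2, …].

beam 1: φ=-135°, α=195°
  direction (-0.9659, -0.2588); cell (3,5); t to first gridline: x 0.3416, y 0.8114 (then +1.0353 / +3.8637)
    (2,5) via x @ 0.3416
    (2,4) via y @ 0.8114
    (1,4) via x @ 1.3769
    (0,4) via x @ 2.4122  # hit
  → r_1 = 2.4122
beam 2: φ=-90°, α=240°
  direction (-0.5000, -0.8660); cell (3,5); t to first gridline: x 0.6600, y 0.2425 (then +2.0000 / +1.1547)
    (3,4) via y @ 0.2425
    (2,4) via x @ 0.6600
    (2,3) via y @ 1.3972
    (2,2) via y @ 2.5519
    (1,2) via x @ 2.6600
    (1,1) via y @ 3.7066
    (0,1) via x @ 4.6600  # hit
  → r_2 = 4.6600
beam 3: φ=-45°, α=285°
  direction (0.2588, -0.9659); cell (3,5); t to first gridline: x 2.5887, y 0.2174 (then +3.8637 / +1.0353)
    (3,4) via y @ 0.2174
    (3,3) via y @ 1.2527
    (3,2) via y @ 2.2880
    (4,2) via x @ 2.5887
    (4,1) via y @ 3.3232
    (4,0) via y @ 4.3585  # hit
  → r_3 = 4.3585
beam 4: φ=0°, α=330°
  direction (0.8660, -0.5000); cell (3,5); t to first gridline: x 0.7736, y 0.4200 (then +1.1547 / +2.0000)
    (3,4) via y @ 0.4200
    (4,4) via x @ 0.7736
    (5,4) via x @ 1.9283
    (5,3) via y @ 2.4200
    (6,3) via x @ 3.0831
    (7,3) via x @ 4.2378
    (7,2) via y @ 4.4200
    (8,2) via x @ 5.3925  # hit
  → r_4 = 5.3925
beam 5: φ=45°, α=15°
  direction (0.9659, 0.2588); cell (3,5); t to first gridline: x 0.6936, y 3.0523 (then +1.0353 / +3.8637)
    (4,5) via x @ 0.6936
    (5,5) via x @ 1.7289
    (6,5) via x @ 2.7642
    (6,6) via y @ 3.0523
    (7,6) via x @ 3.7995
    (8,6) via x @ 4.8347  # hit
  → r_5 = 4.8347
beam 6: φ=90°, α=60°
  direction (0.5000, 0.8660); cell (3,5); t to first gridline: x 1.3400, y 0.9122 (then +2.0000 / +1.1547)
    (3,6) via y @ 0.9122
    (4,6) via x @ 1.3400
    (4,7) via y @ 2.0669
    (4,8) via y @ 3.2216
    (5,8) via x @ 3.3400
    (5,9) via y @ 4.3763  # hit
  → r_6 = 4.3763
beam 7: φ=135°, α=105°
  direction (-0.2588, 0.9659); cell (3,5); t to first gridline: x 1.2750, y 0.8179 (then +3.8637 / +1.0353)
    (3,6) via y @ 0.8179
    (2,6) via x @ 1.2750
    (2,7) via y @ 1.8531
    (2,8) via y @ 2.8884
    (2,9) via y @ 3.9237  # hit
  → r_7 = 3.9237

ranges = [2.4122, 4.6600, 4.3585, 5.3925, 4.8347, 4.3763, 3.9237]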